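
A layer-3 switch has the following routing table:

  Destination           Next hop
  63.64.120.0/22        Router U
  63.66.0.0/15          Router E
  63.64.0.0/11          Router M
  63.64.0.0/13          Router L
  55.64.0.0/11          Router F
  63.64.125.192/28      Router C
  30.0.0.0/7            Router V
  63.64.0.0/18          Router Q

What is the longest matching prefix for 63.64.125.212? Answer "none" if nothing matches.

63.64.0.0/13

Entries matching 63.64.125.212:
  63.64.0.0/11 (63.64.0.0 - 63.95.255.255)
  63.64.0.0/13 (63.64.0.0 - 63.71.255.255)
Most specific is 63.64.0.0/13.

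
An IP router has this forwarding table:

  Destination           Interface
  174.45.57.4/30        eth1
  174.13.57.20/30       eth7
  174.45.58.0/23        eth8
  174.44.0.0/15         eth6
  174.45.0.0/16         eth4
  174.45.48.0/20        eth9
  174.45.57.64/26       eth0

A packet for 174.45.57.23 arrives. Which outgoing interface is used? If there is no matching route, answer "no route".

Routes whose prefix contains 174.45.57.23:
  174.44.0.0/15 (174.44.0.0 - 174.45.255.255) -> eth6
  174.45.0.0/16 (174.45.0.0 - 174.45.255.255) -> eth4
  174.45.48.0/20 (174.45.48.0 - 174.45.63.255) -> eth9
More-specific entries that do NOT match:
  174.45.57.4/30 (174.45.57.4 - 174.45.57.7) does not contain 174.45.57.23
  174.13.57.20/30 (174.13.57.20 - 174.13.57.23) does not contain 174.45.57.23
  174.45.57.64/26 (174.45.57.64 - 174.45.57.127) does not contain 174.45.57.23
  174.45.58.0/23 (174.45.58.0 - 174.45.59.255) does not contain 174.45.57.23
Longest matching prefix is /20 -> interface eth9.

eth9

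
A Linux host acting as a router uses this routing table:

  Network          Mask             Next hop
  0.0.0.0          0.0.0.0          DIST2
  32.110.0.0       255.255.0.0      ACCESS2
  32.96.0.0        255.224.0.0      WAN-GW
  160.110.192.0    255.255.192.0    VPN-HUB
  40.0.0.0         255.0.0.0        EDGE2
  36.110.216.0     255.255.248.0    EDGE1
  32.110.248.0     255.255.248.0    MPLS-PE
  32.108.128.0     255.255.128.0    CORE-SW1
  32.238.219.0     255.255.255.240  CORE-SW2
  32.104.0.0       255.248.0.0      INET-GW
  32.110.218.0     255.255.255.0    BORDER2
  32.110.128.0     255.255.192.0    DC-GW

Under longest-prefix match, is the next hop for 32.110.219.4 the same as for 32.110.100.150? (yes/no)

yes

32.110.219.4: longest match 32.110.0.0/16 -> ACCESS2
32.110.100.150: longest match 32.110.0.0/16 -> ACCESS2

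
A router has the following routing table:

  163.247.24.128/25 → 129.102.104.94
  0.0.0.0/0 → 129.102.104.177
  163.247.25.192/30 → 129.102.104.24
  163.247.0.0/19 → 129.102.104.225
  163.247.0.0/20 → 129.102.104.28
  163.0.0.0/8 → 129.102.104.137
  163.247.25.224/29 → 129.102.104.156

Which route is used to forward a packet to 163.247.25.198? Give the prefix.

163.247.0.0/19

Entries matching 163.247.25.198:
  0.0.0.0/0 (default, matches everything)
  163.0.0.0/8 (163.0.0.0 - 163.255.255.255)
  163.247.0.0/19 (163.247.0.0 - 163.247.31.255)
Most specific is 163.247.0.0/19.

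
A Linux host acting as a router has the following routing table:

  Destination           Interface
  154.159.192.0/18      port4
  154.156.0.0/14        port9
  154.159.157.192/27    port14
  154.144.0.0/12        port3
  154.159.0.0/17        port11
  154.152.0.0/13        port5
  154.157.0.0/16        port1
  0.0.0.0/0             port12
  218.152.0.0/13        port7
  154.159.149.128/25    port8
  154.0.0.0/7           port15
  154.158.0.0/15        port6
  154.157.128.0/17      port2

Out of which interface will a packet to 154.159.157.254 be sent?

Routes whose prefix contains 154.159.157.254:
  0.0.0.0/0 (default, matches everything) -> port12
  154.0.0.0/7 (154.0.0.0 - 155.255.255.255) -> port15
  154.144.0.0/12 (154.144.0.0 - 154.159.255.255) -> port3
  154.152.0.0/13 (154.152.0.0 - 154.159.255.255) -> port5
  154.156.0.0/14 (154.156.0.0 - 154.159.255.255) -> port9
  154.158.0.0/15 (154.158.0.0 - 154.159.255.255) -> port6
More-specific entries that do NOT match:
  154.159.157.192/27 (154.159.157.192 - 154.159.157.223) does not contain 154.159.157.254
  154.159.149.128/25 (154.159.149.128 - 154.159.149.255) does not contain 154.159.157.254
  154.159.192.0/18 (154.159.192.0 - 154.159.255.255) does not contain 154.159.157.254
  154.159.0.0/17 (154.159.0.0 - 154.159.127.255) does not contain 154.159.157.254
  154.157.128.0/17 (154.157.128.0 - 154.157.255.255) does not contain 154.159.157.254
  154.157.0.0/16 (154.157.0.0 - 154.157.255.255) does not contain 154.159.157.254
Longest matching prefix is /15 -> interface port6.

port6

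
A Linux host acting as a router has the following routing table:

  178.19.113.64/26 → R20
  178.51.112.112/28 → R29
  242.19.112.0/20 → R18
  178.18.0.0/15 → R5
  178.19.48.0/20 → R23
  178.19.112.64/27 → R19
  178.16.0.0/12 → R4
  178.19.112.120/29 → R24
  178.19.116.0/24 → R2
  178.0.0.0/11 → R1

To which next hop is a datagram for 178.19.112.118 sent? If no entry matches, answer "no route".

R5

Routes whose prefix contains 178.19.112.118:
  178.0.0.0/11 (178.0.0.0 - 178.31.255.255) -> R1
  178.16.0.0/12 (178.16.0.0 - 178.31.255.255) -> R4
  178.18.0.0/15 (178.18.0.0 - 178.19.255.255) -> R5
More-specific entries that do NOT match:
  178.19.112.120/29 (178.19.112.120 - 178.19.112.127) does not contain 178.19.112.118
  178.51.112.112/28 (178.51.112.112 - 178.51.112.127) does not contain 178.19.112.118
  178.19.112.64/27 (178.19.112.64 - 178.19.112.95) does not contain 178.19.112.118
  178.19.113.64/26 (178.19.113.64 - 178.19.113.127) does not contain 178.19.112.118
  178.19.116.0/24 (178.19.116.0 - 178.19.116.255) does not contain 178.19.112.118
  242.19.112.0/20 (242.19.112.0 - 242.19.127.255) does not contain 178.19.112.118
  178.19.48.0/20 (178.19.48.0 - 178.19.63.255) does not contain 178.19.112.118
Longest matching prefix is /15 -> next hop R5.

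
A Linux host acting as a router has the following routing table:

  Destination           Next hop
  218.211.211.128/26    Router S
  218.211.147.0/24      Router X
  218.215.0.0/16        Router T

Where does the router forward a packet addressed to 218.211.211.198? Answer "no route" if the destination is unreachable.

no route

No entry's prefix contains 218.211.211.198; there is no default route.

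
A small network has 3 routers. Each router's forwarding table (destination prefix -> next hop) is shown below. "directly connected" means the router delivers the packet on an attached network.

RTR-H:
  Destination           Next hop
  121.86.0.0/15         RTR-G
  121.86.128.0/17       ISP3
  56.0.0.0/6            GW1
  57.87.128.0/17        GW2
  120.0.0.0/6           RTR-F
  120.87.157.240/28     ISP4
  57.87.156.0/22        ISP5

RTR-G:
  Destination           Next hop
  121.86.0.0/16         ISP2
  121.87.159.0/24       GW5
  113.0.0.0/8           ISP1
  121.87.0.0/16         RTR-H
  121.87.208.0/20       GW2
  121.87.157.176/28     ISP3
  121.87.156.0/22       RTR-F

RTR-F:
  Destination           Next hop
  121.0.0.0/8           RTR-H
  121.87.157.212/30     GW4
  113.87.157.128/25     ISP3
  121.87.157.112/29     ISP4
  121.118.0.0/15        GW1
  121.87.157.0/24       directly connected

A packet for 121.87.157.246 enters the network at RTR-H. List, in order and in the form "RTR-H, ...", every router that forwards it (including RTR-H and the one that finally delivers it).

RTR-H, RTR-G, RTR-F

At RTR-H: longest match for 121.87.157.246 is 121.86.0.0/15 -> RTR-G
At RTR-G: longest match for 121.87.157.246 is 121.87.156.0/22 -> RTR-F
At RTR-F: longest match for 121.87.157.246 is 121.87.157.0/24 -> directly connected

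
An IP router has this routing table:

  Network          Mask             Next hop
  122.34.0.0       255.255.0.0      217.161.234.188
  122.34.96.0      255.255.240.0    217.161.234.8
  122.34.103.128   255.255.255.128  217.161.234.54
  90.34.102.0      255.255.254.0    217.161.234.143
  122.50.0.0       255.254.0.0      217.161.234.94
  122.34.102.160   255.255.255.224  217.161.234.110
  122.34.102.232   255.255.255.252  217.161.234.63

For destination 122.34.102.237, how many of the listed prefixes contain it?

2

Prefixes containing 122.34.102.237:
  122.34.0.0/16 (122.34.0.0 - 122.34.255.255)
  122.34.96.0/20 (122.34.96.0 - 122.34.111.255)
Total matching entries: 2.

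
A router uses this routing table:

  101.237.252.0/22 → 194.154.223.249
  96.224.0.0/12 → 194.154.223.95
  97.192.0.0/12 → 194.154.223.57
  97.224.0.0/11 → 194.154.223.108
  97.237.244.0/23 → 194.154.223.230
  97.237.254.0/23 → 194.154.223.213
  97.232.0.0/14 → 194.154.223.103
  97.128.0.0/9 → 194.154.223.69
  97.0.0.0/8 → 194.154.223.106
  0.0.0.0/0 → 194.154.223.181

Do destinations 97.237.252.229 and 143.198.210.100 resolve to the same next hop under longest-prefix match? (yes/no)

no

97.237.252.229: longest match 97.224.0.0/11 -> 194.154.223.108
143.198.210.100: longest match 0.0.0.0/0 -> 194.154.223.181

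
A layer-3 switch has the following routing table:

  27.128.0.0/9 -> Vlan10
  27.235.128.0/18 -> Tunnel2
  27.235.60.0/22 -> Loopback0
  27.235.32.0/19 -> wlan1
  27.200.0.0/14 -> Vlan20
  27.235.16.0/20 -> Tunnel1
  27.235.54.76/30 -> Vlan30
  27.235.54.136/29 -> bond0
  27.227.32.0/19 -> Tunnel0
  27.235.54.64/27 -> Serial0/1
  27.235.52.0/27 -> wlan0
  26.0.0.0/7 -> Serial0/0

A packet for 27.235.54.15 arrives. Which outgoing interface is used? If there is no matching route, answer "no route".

wlan1

Routes whose prefix contains 27.235.54.15:
  26.0.0.0/7 (26.0.0.0 - 27.255.255.255) -> Serial0/0
  27.128.0.0/9 (27.128.0.0 - 27.255.255.255) -> Vlan10
  27.235.32.0/19 (27.235.32.0 - 27.235.63.255) -> wlan1
More-specific entries that do NOT match:
  27.235.54.76/30 (27.235.54.76 - 27.235.54.79) does not contain 27.235.54.15
  27.235.54.136/29 (27.235.54.136 - 27.235.54.143) does not contain 27.235.54.15
  27.235.54.64/27 (27.235.54.64 - 27.235.54.95) does not contain 27.235.54.15
  27.235.52.0/27 (27.235.52.0 - 27.235.52.31) does not contain 27.235.54.15
  27.235.60.0/22 (27.235.60.0 - 27.235.63.255) does not contain 27.235.54.15
  27.235.16.0/20 (27.235.16.0 - 27.235.31.255) does not contain 27.235.54.15
Longest matching prefix is /19 -> interface wlan1.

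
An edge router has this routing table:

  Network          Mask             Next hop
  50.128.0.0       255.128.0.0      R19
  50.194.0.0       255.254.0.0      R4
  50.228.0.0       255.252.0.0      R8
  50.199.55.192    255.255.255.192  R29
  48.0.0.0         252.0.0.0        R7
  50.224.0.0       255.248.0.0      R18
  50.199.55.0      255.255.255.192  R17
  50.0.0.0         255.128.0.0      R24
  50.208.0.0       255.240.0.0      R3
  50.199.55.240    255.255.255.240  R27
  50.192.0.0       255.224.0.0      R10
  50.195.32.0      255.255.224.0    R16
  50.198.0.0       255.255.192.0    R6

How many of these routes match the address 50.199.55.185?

Prefixes containing 50.199.55.185:
  48.0.0.0/6 (48.0.0.0 - 51.255.255.255)
  50.128.0.0/9 (50.128.0.0 - 50.255.255.255)
  50.192.0.0/11 (50.192.0.0 - 50.223.255.255)
Total matching entries: 3.

3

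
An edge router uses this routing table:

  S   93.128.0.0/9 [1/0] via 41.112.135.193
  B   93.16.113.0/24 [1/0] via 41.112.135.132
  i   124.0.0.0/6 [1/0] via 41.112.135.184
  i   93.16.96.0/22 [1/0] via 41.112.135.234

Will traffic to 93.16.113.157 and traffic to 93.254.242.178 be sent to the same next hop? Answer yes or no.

no

93.16.113.157: longest match 93.16.113.0/24 -> 41.112.135.132
93.254.242.178: longest match 93.128.0.0/9 -> 41.112.135.193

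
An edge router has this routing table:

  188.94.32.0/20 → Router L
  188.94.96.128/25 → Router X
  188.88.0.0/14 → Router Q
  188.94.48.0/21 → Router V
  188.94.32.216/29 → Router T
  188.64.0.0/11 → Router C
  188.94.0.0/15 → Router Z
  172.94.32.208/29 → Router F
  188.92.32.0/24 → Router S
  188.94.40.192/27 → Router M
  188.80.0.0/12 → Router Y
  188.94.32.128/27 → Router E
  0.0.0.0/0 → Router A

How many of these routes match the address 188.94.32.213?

5

Prefixes containing 188.94.32.213:
  0.0.0.0/0 (default, matches everything)
  188.64.0.0/11 (188.64.0.0 - 188.95.255.255)
  188.80.0.0/12 (188.80.0.0 - 188.95.255.255)
  188.94.0.0/15 (188.94.0.0 - 188.95.255.255)
  188.94.32.0/20 (188.94.32.0 - 188.94.47.255)
Total matching entries: 5.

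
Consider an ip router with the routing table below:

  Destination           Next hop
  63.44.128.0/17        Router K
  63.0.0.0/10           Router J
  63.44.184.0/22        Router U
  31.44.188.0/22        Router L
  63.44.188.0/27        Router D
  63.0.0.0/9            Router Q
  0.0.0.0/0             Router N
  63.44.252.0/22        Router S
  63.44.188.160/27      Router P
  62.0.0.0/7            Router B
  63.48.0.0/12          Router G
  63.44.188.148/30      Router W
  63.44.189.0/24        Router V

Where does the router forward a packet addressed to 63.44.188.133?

Router K

Routes whose prefix contains 63.44.188.133:
  0.0.0.0/0 (default, matches everything) -> Router N
  62.0.0.0/7 (62.0.0.0 - 63.255.255.255) -> Router B
  63.0.0.0/9 (63.0.0.0 - 63.127.255.255) -> Router Q
  63.0.0.0/10 (63.0.0.0 - 63.63.255.255) -> Router J
  63.44.128.0/17 (63.44.128.0 - 63.44.255.255) -> Router K
More-specific entries that do NOT match:
  63.44.188.148/30 (63.44.188.148 - 63.44.188.151) does not contain 63.44.188.133
  63.44.188.0/27 (63.44.188.0 - 63.44.188.31) does not contain 63.44.188.133
  63.44.188.160/27 (63.44.188.160 - 63.44.188.191) does not contain 63.44.188.133
  63.44.189.0/24 (63.44.189.0 - 63.44.189.255) does not contain 63.44.188.133
  63.44.184.0/22 (63.44.184.0 - 63.44.187.255) does not contain 63.44.188.133
  31.44.188.0/22 (31.44.188.0 - 31.44.191.255) does not contain 63.44.188.133
  63.44.252.0/22 (63.44.252.0 - 63.44.255.255) does not contain 63.44.188.133
Longest matching prefix is /17 -> next hop Router K.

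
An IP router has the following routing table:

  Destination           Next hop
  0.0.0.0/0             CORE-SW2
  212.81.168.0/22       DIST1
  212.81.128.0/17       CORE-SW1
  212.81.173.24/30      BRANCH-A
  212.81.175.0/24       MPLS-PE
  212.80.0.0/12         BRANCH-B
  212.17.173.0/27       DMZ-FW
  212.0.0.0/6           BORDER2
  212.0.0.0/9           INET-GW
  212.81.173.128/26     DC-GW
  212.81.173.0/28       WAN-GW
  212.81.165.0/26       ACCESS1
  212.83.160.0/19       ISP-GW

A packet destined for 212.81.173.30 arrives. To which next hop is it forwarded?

CORE-SW1

Routes whose prefix contains 212.81.173.30:
  0.0.0.0/0 (default, matches everything) -> CORE-SW2
  212.0.0.0/6 (212.0.0.0 - 215.255.255.255) -> BORDER2
  212.0.0.0/9 (212.0.0.0 - 212.127.255.255) -> INET-GW
  212.80.0.0/12 (212.80.0.0 - 212.95.255.255) -> BRANCH-B
  212.81.128.0/17 (212.81.128.0 - 212.81.255.255) -> CORE-SW1
More-specific entries that do NOT match:
  212.81.173.24/30 (212.81.173.24 - 212.81.173.27) does not contain 212.81.173.30
  212.81.173.0/28 (212.81.173.0 - 212.81.173.15) does not contain 212.81.173.30
  212.17.173.0/27 (212.17.173.0 - 212.17.173.31) does not contain 212.81.173.30
  212.81.173.128/26 (212.81.173.128 - 212.81.173.191) does not contain 212.81.173.30
  212.81.165.0/26 (212.81.165.0 - 212.81.165.63) does not contain 212.81.173.30
  212.81.175.0/24 (212.81.175.0 - 212.81.175.255) does not contain 212.81.173.30
  212.81.168.0/22 (212.81.168.0 - 212.81.171.255) does not contain 212.81.173.30
  212.83.160.0/19 (212.83.160.0 - 212.83.191.255) does not contain 212.81.173.30
Longest matching prefix is /17 -> next hop CORE-SW1.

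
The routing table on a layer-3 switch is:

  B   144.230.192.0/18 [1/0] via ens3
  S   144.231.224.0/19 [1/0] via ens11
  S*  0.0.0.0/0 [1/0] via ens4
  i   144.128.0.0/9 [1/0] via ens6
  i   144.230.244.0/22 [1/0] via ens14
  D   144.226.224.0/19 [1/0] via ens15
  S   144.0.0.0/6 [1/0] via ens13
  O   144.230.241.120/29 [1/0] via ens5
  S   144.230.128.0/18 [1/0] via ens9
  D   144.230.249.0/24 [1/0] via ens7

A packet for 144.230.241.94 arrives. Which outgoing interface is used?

Routes whose prefix contains 144.230.241.94:
  0.0.0.0/0 (default, matches everything) -> ens4
  144.0.0.0/6 (144.0.0.0 - 147.255.255.255) -> ens13
  144.128.0.0/9 (144.128.0.0 - 144.255.255.255) -> ens6
  144.230.192.0/18 (144.230.192.0 - 144.230.255.255) -> ens3
More-specific entries that do NOT match:
  144.230.241.120/29 (144.230.241.120 - 144.230.241.127) does not contain 144.230.241.94
  144.230.249.0/24 (144.230.249.0 - 144.230.249.255) does not contain 144.230.241.94
  144.230.244.0/22 (144.230.244.0 - 144.230.247.255) does not contain 144.230.241.94
  144.231.224.0/19 (144.231.224.0 - 144.231.255.255) does not contain 144.230.241.94
  144.226.224.0/19 (144.226.224.0 - 144.226.255.255) does not contain 144.230.241.94
Longest matching prefix is /18 -> interface ens3.

ens3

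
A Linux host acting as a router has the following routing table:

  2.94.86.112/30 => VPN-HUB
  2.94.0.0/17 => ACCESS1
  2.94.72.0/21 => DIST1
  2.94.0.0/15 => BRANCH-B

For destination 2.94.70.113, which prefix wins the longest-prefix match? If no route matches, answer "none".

Entries matching 2.94.70.113:
  2.94.0.0/15 (2.94.0.0 - 2.95.255.255)
  2.94.0.0/17 (2.94.0.0 - 2.94.127.255)
Most specific is 2.94.0.0/17.

2.94.0.0/17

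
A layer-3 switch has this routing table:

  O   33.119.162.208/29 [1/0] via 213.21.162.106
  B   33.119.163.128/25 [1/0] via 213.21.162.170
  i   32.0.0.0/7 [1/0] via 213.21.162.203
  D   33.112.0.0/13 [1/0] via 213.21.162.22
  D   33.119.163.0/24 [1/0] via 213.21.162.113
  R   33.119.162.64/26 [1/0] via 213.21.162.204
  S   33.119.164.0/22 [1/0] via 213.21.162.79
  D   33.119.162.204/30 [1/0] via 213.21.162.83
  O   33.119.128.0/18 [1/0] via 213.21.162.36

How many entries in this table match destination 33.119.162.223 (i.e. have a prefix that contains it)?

3

Prefixes containing 33.119.162.223:
  32.0.0.0/7 (32.0.0.0 - 33.255.255.255)
  33.112.0.0/13 (33.112.0.0 - 33.119.255.255)
  33.119.128.0/18 (33.119.128.0 - 33.119.191.255)
Total matching entries: 3.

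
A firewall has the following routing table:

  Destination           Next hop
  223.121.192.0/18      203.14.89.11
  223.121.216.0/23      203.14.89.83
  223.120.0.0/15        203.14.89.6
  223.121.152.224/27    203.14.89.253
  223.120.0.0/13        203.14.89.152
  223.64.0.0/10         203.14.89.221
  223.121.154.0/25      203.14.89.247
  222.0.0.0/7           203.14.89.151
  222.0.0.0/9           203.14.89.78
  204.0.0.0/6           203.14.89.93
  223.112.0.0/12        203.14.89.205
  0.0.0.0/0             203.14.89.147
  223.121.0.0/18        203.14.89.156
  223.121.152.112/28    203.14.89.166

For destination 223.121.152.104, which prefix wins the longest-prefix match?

Entries matching 223.121.152.104:
  0.0.0.0/0 (default, matches everything)
  222.0.0.0/7 (222.0.0.0 - 223.255.255.255)
  223.64.0.0/10 (223.64.0.0 - 223.127.255.255)
  223.112.0.0/12 (223.112.0.0 - 223.127.255.255)
  223.120.0.0/13 (223.120.0.0 - 223.127.255.255)
  223.120.0.0/15 (223.120.0.0 - 223.121.255.255)
Most specific is 223.120.0.0/15.

223.120.0.0/15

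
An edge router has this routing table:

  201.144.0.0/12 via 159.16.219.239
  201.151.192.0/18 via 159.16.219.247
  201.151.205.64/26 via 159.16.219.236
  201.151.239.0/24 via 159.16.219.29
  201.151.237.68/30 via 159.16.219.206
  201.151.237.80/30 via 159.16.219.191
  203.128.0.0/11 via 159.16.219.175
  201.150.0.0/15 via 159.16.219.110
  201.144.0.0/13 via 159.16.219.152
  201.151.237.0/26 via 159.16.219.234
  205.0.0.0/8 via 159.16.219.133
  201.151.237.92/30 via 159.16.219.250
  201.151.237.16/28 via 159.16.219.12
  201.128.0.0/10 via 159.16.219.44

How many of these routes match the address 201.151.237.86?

5

Prefixes containing 201.151.237.86:
  201.128.0.0/10 (201.128.0.0 - 201.191.255.255)
  201.144.0.0/12 (201.144.0.0 - 201.159.255.255)
  201.144.0.0/13 (201.144.0.0 - 201.151.255.255)
  201.150.0.0/15 (201.150.0.0 - 201.151.255.255)
  201.151.192.0/18 (201.151.192.0 - 201.151.255.255)
Total matching entries: 5.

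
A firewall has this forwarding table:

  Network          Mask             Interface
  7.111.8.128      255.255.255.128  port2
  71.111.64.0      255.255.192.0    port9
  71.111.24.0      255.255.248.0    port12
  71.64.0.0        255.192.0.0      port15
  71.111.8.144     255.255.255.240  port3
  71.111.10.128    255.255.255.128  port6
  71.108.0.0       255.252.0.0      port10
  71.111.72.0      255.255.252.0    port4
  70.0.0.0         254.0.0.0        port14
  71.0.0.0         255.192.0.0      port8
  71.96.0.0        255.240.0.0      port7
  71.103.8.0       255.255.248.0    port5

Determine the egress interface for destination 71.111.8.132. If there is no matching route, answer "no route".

port10

Routes whose prefix contains 71.111.8.132:
  70.0.0.0/7 (70.0.0.0 - 71.255.255.255) -> port14
  71.64.0.0/10 (71.64.0.0 - 71.127.255.255) -> port15
  71.96.0.0/12 (71.96.0.0 - 71.111.255.255) -> port7
  71.108.0.0/14 (71.108.0.0 - 71.111.255.255) -> port10
More-specific entries that do NOT match:
  71.111.8.144/28 (71.111.8.144 - 71.111.8.159) does not contain 71.111.8.132
  7.111.8.128/25 (7.111.8.128 - 7.111.8.255) does not contain 71.111.8.132
  71.111.10.128/25 (71.111.10.128 - 71.111.10.255) does not contain 71.111.8.132
  71.111.72.0/22 (71.111.72.0 - 71.111.75.255) does not contain 71.111.8.132
  71.111.24.0/21 (71.111.24.0 - 71.111.31.255) does not contain 71.111.8.132
  71.103.8.0/21 (71.103.8.0 - 71.103.15.255) does not contain 71.111.8.132
  71.111.64.0/18 (71.111.64.0 - 71.111.127.255) does not contain 71.111.8.132
Longest matching prefix is /14 -> interface port10.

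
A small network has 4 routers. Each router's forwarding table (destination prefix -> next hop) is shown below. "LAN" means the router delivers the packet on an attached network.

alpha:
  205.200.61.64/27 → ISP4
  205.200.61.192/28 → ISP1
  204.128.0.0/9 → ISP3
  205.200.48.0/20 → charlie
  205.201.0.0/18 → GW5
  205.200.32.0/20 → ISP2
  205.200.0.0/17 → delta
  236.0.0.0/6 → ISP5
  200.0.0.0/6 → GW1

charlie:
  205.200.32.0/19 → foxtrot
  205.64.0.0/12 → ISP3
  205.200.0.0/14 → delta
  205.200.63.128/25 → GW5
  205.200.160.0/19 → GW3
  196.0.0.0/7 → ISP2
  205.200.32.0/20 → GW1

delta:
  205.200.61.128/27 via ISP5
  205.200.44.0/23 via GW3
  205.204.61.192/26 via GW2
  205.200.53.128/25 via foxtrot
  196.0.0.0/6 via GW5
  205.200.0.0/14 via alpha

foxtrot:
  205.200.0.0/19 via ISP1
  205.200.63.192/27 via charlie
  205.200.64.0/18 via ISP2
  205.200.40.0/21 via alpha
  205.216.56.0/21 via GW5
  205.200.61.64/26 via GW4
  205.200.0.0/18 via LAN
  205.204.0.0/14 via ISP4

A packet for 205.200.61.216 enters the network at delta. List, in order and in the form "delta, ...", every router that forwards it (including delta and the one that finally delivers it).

delta, alpha, charlie, foxtrot

At delta: longest match for 205.200.61.216 is 205.200.0.0/14 -> alpha
At alpha: longest match for 205.200.61.216 is 205.200.48.0/20 -> charlie
At charlie: longest match for 205.200.61.216 is 205.200.32.0/19 -> foxtrot
At foxtrot: longest match for 205.200.61.216 is 205.200.0.0/18 -> LAN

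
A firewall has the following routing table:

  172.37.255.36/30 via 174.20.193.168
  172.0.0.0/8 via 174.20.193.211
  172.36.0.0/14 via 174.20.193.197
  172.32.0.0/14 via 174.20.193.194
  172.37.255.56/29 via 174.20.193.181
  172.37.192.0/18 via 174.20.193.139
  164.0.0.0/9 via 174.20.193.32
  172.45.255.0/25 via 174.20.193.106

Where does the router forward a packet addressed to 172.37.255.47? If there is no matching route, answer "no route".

Routes whose prefix contains 172.37.255.47:
  172.0.0.0/8 (172.0.0.0 - 172.255.255.255) -> 174.20.193.211
  172.36.0.0/14 (172.36.0.0 - 172.39.255.255) -> 174.20.193.197
  172.37.192.0/18 (172.37.192.0 - 172.37.255.255) -> 174.20.193.139
More-specific entries that do NOT match:
  172.37.255.36/30 (172.37.255.36 - 172.37.255.39) does not contain 172.37.255.47
  172.37.255.56/29 (172.37.255.56 - 172.37.255.63) does not contain 172.37.255.47
  172.45.255.0/25 (172.45.255.0 - 172.45.255.127) does not contain 172.37.255.47
Longest matching prefix is /18 -> next hop 174.20.193.139.

174.20.193.139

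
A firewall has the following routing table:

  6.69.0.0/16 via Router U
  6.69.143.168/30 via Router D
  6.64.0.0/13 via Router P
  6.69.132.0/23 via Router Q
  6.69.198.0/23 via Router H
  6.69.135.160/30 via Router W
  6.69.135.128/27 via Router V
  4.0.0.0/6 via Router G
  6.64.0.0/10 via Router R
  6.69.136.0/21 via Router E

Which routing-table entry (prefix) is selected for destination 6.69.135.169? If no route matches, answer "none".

Entries matching 6.69.135.169:
  4.0.0.0/6 (4.0.0.0 - 7.255.255.255)
  6.64.0.0/10 (6.64.0.0 - 6.127.255.255)
  6.64.0.0/13 (6.64.0.0 - 6.71.255.255)
  6.69.0.0/16 (6.69.0.0 - 6.69.255.255)
Most specific is 6.69.0.0/16.

6.69.0.0/16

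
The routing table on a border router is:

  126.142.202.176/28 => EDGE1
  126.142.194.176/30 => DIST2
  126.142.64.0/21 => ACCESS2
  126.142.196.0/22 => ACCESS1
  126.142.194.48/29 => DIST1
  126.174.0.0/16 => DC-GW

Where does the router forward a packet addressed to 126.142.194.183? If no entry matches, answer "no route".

No entry's prefix contains 126.142.194.183; there is no default route.

no route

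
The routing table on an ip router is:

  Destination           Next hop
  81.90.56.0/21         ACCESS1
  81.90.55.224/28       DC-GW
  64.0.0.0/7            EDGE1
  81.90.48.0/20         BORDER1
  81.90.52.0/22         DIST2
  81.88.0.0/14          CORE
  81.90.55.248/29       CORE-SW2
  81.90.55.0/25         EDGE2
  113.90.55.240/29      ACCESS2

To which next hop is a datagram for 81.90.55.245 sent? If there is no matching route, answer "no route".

DIST2

Routes whose prefix contains 81.90.55.245:
  81.88.0.0/14 (81.88.0.0 - 81.91.255.255) -> CORE
  81.90.48.0/20 (81.90.48.0 - 81.90.63.255) -> BORDER1
  81.90.52.0/22 (81.90.52.0 - 81.90.55.255) -> DIST2
More-specific entries that do NOT match:
  81.90.55.248/29 (81.90.55.248 - 81.90.55.255) does not contain 81.90.55.245
  113.90.55.240/29 (113.90.55.240 - 113.90.55.247) does not contain 81.90.55.245
  81.90.55.224/28 (81.90.55.224 - 81.90.55.239) does not contain 81.90.55.245
  81.90.55.0/25 (81.90.55.0 - 81.90.55.127) does not contain 81.90.55.245
Longest matching prefix is /22 -> next hop DIST2.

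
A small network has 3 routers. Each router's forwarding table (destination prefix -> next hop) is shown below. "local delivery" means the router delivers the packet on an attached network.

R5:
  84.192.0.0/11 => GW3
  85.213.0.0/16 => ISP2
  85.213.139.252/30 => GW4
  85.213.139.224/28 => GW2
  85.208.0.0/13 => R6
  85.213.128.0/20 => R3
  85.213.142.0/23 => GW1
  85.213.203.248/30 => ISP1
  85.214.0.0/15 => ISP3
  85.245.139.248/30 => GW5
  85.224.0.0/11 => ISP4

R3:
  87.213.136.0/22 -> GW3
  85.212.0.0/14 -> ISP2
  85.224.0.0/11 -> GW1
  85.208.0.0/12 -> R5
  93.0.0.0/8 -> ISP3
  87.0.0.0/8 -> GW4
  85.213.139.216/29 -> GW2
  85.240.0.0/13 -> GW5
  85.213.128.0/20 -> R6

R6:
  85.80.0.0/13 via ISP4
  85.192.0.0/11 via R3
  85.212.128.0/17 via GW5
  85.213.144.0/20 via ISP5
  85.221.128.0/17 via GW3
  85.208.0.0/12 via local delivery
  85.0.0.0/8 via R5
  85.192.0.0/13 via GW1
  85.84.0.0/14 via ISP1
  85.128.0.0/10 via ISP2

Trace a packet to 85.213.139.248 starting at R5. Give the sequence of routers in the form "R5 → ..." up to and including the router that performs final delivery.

R5 → R3 → R6

At R5: longest match for 85.213.139.248 is 85.213.128.0/20 -> R3
At R3: longest match for 85.213.139.248 is 85.213.128.0/20 -> R6
At R6: longest match for 85.213.139.248 is 85.208.0.0/12 -> local delivery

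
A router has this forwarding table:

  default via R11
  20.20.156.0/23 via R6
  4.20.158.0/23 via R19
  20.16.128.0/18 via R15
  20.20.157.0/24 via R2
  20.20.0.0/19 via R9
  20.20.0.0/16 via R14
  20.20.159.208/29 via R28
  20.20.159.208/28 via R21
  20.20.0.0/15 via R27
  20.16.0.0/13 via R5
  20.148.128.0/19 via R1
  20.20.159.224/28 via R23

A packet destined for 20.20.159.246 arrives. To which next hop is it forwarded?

R14

Routes whose prefix contains 20.20.159.246:
  0.0.0.0/0 (default, matches everything) -> R11
  20.16.0.0/13 (20.16.0.0 - 20.23.255.255) -> R5
  20.20.0.0/15 (20.20.0.0 - 20.21.255.255) -> R27
  20.20.0.0/16 (20.20.0.0 - 20.20.255.255) -> R14
More-specific entries that do NOT match:
  20.20.159.208/29 (20.20.159.208 - 20.20.159.215) does not contain 20.20.159.246
  20.20.159.208/28 (20.20.159.208 - 20.20.159.223) does not contain 20.20.159.246
  20.20.159.224/28 (20.20.159.224 - 20.20.159.239) does not contain 20.20.159.246
  20.20.157.0/24 (20.20.157.0 - 20.20.157.255) does not contain 20.20.159.246
  20.20.156.0/23 (20.20.156.0 - 20.20.157.255) does not contain 20.20.159.246
  4.20.158.0/23 (4.20.158.0 - 4.20.159.255) does not contain 20.20.159.246
  20.20.0.0/19 (20.20.0.0 - 20.20.31.255) does not contain 20.20.159.246
  20.148.128.0/19 (20.148.128.0 - 20.148.159.255) does not contain 20.20.159.246
  20.16.128.0/18 (20.16.128.0 - 20.16.191.255) does not contain 20.20.159.246
Longest matching prefix is /16 -> next hop R14.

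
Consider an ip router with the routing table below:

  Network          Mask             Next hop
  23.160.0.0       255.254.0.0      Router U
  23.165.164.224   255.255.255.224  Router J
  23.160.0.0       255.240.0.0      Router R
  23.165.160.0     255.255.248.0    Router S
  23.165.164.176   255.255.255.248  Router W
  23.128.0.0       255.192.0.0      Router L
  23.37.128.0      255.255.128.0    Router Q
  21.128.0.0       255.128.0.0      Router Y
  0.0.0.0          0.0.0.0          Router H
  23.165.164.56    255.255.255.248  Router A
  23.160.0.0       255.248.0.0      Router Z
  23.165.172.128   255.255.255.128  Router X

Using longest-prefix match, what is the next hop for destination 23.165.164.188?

Router S

Routes whose prefix contains 23.165.164.188:
  0.0.0.0/0 (default, matches everything) -> Router H
  23.128.0.0/10 (23.128.0.0 - 23.191.255.255) -> Router L
  23.160.0.0/12 (23.160.0.0 - 23.175.255.255) -> Router R
  23.160.0.0/13 (23.160.0.0 - 23.167.255.255) -> Router Z
  23.165.160.0/21 (23.165.160.0 - 23.165.167.255) -> Router S
More-specific entries that do NOT match:
  23.165.164.176/29 (23.165.164.176 - 23.165.164.183) does not contain 23.165.164.188
  23.165.164.56/29 (23.165.164.56 - 23.165.164.63) does not contain 23.165.164.188
  23.165.164.224/27 (23.165.164.224 - 23.165.164.255) does not contain 23.165.164.188
  23.165.172.128/25 (23.165.172.128 - 23.165.172.255) does not contain 23.165.164.188
Longest matching prefix is /21 -> next hop Router S.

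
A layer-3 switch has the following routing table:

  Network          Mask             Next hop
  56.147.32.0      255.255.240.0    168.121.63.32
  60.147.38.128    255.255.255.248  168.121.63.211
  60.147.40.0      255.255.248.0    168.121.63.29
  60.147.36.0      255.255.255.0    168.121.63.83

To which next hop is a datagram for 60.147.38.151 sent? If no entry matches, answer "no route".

No entry's prefix contains 60.147.38.151; there is no default route.

no route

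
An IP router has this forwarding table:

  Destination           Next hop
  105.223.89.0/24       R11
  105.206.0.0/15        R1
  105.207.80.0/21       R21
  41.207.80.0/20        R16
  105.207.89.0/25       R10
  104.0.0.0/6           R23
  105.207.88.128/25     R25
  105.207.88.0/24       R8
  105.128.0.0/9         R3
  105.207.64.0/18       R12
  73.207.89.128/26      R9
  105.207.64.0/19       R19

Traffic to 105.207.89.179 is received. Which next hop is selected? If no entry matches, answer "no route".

Routes whose prefix contains 105.207.89.179:
  104.0.0.0/6 (104.0.0.0 - 107.255.255.255) -> R23
  105.128.0.0/9 (105.128.0.0 - 105.255.255.255) -> R3
  105.206.0.0/15 (105.206.0.0 - 105.207.255.255) -> R1
  105.207.64.0/18 (105.207.64.0 - 105.207.127.255) -> R12
  105.207.64.0/19 (105.207.64.0 - 105.207.95.255) -> R19
More-specific entries that do NOT match:
  73.207.89.128/26 (73.207.89.128 - 73.207.89.191) does not contain 105.207.89.179
  105.207.89.0/25 (105.207.89.0 - 105.207.89.127) does not contain 105.207.89.179
  105.207.88.128/25 (105.207.88.128 - 105.207.88.255) does not contain 105.207.89.179
  105.223.89.0/24 (105.223.89.0 - 105.223.89.255) does not contain 105.207.89.179
  105.207.88.0/24 (105.207.88.0 - 105.207.88.255) does not contain 105.207.89.179
  105.207.80.0/21 (105.207.80.0 - 105.207.87.255) does not contain 105.207.89.179
  41.207.80.0/20 (41.207.80.0 - 41.207.95.255) does not contain 105.207.89.179
Longest matching prefix is /19 -> next hop R19.

R19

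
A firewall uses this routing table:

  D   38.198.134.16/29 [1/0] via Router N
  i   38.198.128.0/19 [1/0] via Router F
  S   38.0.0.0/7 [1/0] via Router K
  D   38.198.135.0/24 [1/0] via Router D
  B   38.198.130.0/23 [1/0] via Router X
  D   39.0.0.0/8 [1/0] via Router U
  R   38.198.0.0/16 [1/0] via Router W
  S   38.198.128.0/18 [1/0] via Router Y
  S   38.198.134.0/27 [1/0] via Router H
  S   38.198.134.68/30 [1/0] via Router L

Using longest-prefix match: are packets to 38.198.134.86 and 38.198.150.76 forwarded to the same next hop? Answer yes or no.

yes

38.198.134.86: longest match 38.198.128.0/19 -> Router F
38.198.150.76: longest match 38.198.128.0/19 -> Router F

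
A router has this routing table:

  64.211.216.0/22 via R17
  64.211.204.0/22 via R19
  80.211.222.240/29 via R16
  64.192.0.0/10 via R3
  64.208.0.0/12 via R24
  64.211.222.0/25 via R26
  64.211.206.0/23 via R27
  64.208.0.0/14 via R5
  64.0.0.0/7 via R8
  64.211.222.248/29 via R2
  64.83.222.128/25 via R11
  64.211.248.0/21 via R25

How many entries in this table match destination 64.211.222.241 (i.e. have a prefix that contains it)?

4

Prefixes containing 64.211.222.241:
  64.0.0.0/7 (64.0.0.0 - 65.255.255.255)
  64.192.0.0/10 (64.192.0.0 - 64.255.255.255)
  64.208.0.0/12 (64.208.0.0 - 64.223.255.255)
  64.208.0.0/14 (64.208.0.0 - 64.211.255.255)
Total matching entries: 4.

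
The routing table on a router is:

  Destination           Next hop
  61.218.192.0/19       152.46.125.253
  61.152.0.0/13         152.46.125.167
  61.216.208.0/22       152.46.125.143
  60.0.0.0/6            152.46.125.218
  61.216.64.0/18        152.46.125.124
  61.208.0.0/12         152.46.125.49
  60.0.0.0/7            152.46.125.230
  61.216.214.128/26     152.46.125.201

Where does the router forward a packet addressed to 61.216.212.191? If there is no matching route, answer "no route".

Routes whose prefix contains 61.216.212.191:
  60.0.0.0/6 (60.0.0.0 - 63.255.255.255) -> 152.46.125.218
  60.0.0.0/7 (60.0.0.0 - 61.255.255.255) -> 152.46.125.230
  61.208.0.0/12 (61.208.0.0 - 61.223.255.255) -> 152.46.125.49
More-specific entries that do NOT match:
  61.216.214.128/26 (61.216.214.128 - 61.216.214.191) does not contain 61.216.212.191
  61.216.208.0/22 (61.216.208.0 - 61.216.211.255) does not contain 61.216.212.191
  61.218.192.0/19 (61.218.192.0 - 61.218.223.255) does not contain 61.216.212.191
  61.216.64.0/18 (61.216.64.0 - 61.216.127.255) does not contain 61.216.212.191
  61.152.0.0/13 (61.152.0.0 - 61.159.255.255) does not contain 61.216.212.191
Longest matching prefix is /12 -> next hop 152.46.125.49.

152.46.125.49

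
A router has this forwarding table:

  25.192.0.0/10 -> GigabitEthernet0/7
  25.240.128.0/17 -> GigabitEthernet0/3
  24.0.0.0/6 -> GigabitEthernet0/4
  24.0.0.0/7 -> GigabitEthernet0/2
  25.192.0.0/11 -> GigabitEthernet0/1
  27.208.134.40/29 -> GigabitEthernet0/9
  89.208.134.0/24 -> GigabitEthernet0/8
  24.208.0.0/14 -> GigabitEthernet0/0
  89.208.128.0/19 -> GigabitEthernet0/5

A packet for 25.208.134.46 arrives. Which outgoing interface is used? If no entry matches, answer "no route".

GigabitEthernet0/1

Routes whose prefix contains 25.208.134.46:
  24.0.0.0/6 (24.0.0.0 - 27.255.255.255) -> GigabitEthernet0/4
  24.0.0.0/7 (24.0.0.0 - 25.255.255.255) -> GigabitEthernet0/2
  25.192.0.0/10 (25.192.0.0 - 25.255.255.255) -> GigabitEthernet0/7
  25.192.0.0/11 (25.192.0.0 - 25.223.255.255) -> GigabitEthernet0/1
More-specific entries that do NOT match:
  27.208.134.40/29 (27.208.134.40 - 27.208.134.47) does not contain 25.208.134.46
  89.208.134.0/24 (89.208.134.0 - 89.208.134.255) does not contain 25.208.134.46
  89.208.128.0/19 (89.208.128.0 - 89.208.159.255) does not contain 25.208.134.46
  25.240.128.0/17 (25.240.128.0 - 25.240.255.255) does not contain 25.208.134.46
  24.208.0.0/14 (24.208.0.0 - 24.211.255.255) does not contain 25.208.134.46
Longest matching prefix is /11 -> interface GigabitEthernet0/1.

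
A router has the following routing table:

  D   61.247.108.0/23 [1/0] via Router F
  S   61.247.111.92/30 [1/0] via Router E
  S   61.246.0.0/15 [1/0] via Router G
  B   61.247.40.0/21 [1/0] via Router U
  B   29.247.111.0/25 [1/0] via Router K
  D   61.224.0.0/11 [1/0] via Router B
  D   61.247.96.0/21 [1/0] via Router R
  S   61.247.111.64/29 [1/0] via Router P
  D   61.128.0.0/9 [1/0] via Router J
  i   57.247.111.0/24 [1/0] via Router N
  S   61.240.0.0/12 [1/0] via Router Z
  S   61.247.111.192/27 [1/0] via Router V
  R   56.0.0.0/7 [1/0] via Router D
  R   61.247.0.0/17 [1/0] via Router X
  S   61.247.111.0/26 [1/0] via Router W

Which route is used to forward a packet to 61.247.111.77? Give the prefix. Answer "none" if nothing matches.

61.247.0.0/17

Entries matching 61.247.111.77:
  61.128.0.0/9 (61.128.0.0 - 61.255.255.255)
  61.224.0.0/11 (61.224.0.0 - 61.255.255.255)
  61.240.0.0/12 (61.240.0.0 - 61.255.255.255)
  61.246.0.0/15 (61.246.0.0 - 61.247.255.255)
  61.247.0.0/17 (61.247.0.0 - 61.247.127.255)
Most specific is 61.247.0.0/17.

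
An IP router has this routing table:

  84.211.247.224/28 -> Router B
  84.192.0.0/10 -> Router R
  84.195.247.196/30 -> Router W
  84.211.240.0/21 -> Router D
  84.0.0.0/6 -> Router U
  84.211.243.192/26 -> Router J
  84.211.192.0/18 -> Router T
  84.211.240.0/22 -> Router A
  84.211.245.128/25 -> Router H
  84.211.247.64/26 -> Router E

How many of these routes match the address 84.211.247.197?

4

Prefixes containing 84.211.247.197:
  84.0.0.0/6 (84.0.0.0 - 87.255.255.255)
  84.192.0.0/10 (84.192.0.0 - 84.255.255.255)
  84.211.192.0/18 (84.211.192.0 - 84.211.255.255)
  84.211.240.0/21 (84.211.240.0 - 84.211.247.255)
Total matching entries: 4.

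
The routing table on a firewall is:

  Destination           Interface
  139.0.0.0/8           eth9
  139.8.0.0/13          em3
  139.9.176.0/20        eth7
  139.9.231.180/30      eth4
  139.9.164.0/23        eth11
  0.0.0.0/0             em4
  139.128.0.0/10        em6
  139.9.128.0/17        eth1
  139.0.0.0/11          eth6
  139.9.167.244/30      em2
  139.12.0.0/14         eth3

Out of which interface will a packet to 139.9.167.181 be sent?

eth1

Routes whose prefix contains 139.9.167.181:
  0.0.0.0/0 (default, matches everything) -> em4
  139.0.0.0/8 (139.0.0.0 - 139.255.255.255) -> eth9
  139.0.0.0/11 (139.0.0.0 - 139.31.255.255) -> eth6
  139.8.0.0/13 (139.8.0.0 - 139.15.255.255) -> em3
  139.9.128.0/17 (139.9.128.0 - 139.9.255.255) -> eth1
More-specific entries that do NOT match:
  139.9.231.180/30 (139.9.231.180 - 139.9.231.183) does not contain 139.9.167.181
  139.9.167.244/30 (139.9.167.244 - 139.9.167.247) does not contain 139.9.167.181
  139.9.164.0/23 (139.9.164.0 - 139.9.165.255) does not contain 139.9.167.181
  139.9.176.0/20 (139.9.176.0 - 139.9.191.255) does not contain 139.9.167.181
Longest matching prefix is /17 -> interface eth1.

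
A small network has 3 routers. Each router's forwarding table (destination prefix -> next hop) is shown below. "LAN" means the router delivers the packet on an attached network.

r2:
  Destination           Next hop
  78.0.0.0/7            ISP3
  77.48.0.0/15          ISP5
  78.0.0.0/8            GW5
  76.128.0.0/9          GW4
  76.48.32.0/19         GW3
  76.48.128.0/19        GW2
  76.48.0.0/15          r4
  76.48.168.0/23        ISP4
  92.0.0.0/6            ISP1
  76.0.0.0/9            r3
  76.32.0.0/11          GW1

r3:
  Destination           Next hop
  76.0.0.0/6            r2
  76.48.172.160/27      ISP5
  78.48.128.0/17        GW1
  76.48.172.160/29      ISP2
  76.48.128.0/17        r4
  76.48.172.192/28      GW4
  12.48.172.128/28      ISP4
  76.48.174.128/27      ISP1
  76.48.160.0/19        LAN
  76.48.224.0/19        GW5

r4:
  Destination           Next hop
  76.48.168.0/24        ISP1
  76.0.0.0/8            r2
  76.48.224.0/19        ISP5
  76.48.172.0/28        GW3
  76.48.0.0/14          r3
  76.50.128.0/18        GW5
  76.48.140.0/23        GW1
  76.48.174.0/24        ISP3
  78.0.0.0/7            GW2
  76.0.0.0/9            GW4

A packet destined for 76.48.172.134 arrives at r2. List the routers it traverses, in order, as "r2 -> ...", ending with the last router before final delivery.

At r2: longest match for 76.48.172.134 is 76.48.0.0/15 -> r4
At r4: longest match for 76.48.172.134 is 76.48.0.0/14 -> r3
At r3: longest match for 76.48.172.134 is 76.48.160.0/19 -> LAN

r2 -> r4 -> r3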